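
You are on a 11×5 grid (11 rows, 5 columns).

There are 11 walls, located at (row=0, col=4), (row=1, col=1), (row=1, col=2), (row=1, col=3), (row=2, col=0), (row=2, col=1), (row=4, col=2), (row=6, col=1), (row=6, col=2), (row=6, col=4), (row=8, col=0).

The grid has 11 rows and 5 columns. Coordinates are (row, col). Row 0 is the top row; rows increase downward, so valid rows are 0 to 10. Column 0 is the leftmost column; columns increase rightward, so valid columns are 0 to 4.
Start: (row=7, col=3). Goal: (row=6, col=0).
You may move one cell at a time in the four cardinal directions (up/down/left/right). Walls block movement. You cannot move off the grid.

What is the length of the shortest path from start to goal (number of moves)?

Answer: Shortest path length: 4

Derivation:
BFS from (row=7, col=3) until reaching (row=6, col=0):
  Distance 0: (row=7, col=3)
  Distance 1: (row=6, col=3), (row=7, col=2), (row=7, col=4), (row=8, col=3)
  Distance 2: (row=5, col=3), (row=7, col=1), (row=8, col=2), (row=8, col=4), (row=9, col=3)
  Distance 3: (row=4, col=3), (row=5, col=2), (row=5, col=4), (row=7, col=0), (row=8, col=1), (row=9, col=2), (row=9, col=4), (row=10, col=3)
  Distance 4: (row=3, col=3), (row=4, col=4), (row=5, col=1), (row=6, col=0), (row=9, col=1), (row=10, col=2), (row=10, col=4)  <- goal reached here
One shortest path (4 moves): (row=7, col=3) -> (row=7, col=2) -> (row=7, col=1) -> (row=7, col=0) -> (row=6, col=0)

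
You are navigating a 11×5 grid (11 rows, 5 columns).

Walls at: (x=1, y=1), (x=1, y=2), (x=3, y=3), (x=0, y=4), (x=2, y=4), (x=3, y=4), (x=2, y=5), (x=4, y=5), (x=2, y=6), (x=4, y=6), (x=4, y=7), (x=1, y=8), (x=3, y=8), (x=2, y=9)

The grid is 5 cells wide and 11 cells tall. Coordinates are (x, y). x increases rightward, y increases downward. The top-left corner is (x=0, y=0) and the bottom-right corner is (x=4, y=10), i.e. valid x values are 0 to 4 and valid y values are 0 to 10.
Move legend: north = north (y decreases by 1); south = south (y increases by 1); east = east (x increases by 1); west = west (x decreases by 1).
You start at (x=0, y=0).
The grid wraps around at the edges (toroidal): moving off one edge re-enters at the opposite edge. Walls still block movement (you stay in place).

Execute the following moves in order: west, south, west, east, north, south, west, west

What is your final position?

Answer: Final position: (x=2, y=1)

Derivation:
Start: (x=0, y=0)
  west (west): (x=0, y=0) -> (x=4, y=0)
  south (south): (x=4, y=0) -> (x=4, y=1)
  west (west): (x=4, y=1) -> (x=3, y=1)
  east (east): (x=3, y=1) -> (x=4, y=1)
  north (north): (x=4, y=1) -> (x=4, y=0)
  south (south): (x=4, y=0) -> (x=4, y=1)
  west (west): (x=4, y=1) -> (x=3, y=1)
  west (west): (x=3, y=1) -> (x=2, y=1)
Final: (x=2, y=1)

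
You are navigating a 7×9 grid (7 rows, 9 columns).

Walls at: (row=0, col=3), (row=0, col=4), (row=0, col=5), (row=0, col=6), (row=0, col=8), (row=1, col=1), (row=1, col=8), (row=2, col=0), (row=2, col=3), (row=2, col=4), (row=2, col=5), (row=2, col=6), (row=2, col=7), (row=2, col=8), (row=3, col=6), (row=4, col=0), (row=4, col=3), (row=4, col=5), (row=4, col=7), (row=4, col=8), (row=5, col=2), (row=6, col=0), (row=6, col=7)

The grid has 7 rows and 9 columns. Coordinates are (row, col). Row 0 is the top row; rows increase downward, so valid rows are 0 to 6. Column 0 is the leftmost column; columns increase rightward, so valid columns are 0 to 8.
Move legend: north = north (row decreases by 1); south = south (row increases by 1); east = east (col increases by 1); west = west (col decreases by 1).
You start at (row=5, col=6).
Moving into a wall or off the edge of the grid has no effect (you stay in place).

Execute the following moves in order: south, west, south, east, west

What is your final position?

Start: (row=5, col=6)
  south (south): (row=5, col=6) -> (row=6, col=6)
  west (west): (row=6, col=6) -> (row=6, col=5)
  south (south): blocked, stay at (row=6, col=5)
  east (east): (row=6, col=5) -> (row=6, col=6)
  west (west): (row=6, col=6) -> (row=6, col=5)
Final: (row=6, col=5)

Answer: Final position: (row=6, col=5)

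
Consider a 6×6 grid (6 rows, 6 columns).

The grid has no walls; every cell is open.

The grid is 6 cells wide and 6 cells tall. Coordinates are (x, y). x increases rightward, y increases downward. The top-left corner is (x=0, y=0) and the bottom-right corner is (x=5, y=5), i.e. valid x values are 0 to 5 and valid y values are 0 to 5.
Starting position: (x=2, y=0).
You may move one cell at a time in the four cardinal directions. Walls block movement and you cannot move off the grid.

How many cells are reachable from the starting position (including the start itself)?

Answer: Reachable cells: 36

Derivation:
BFS flood-fill from (x=2, y=0):
  Distance 0: (x=2, y=0)
  Distance 1: (x=1, y=0), (x=3, y=0), (x=2, y=1)
  Distance 2: (x=0, y=0), (x=4, y=0), (x=1, y=1), (x=3, y=1), (x=2, y=2)
  Distance 3: (x=5, y=0), (x=0, y=1), (x=4, y=1), (x=1, y=2), (x=3, y=2), (x=2, y=3)
  Distance 4: (x=5, y=1), (x=0, y=2), (x=4, y=2), (x=1, y=3), (x=3, y=3), (x=2, y=4)
  Distance 5: (x=5, y=2), (x=0, y=3), (x=4, y=3), (x=1, y=4), (x=3, y=4), (x=2, y=5)
  Distance 6: (x=5, y=3), (x=0, y=4), (x=4, y=4), (x=1, y=5), (x=3, y=5)
  Distance 7: (x=5, y=4), (x=0, y=5), (x=4, y=5)
  Distance 8: (x=5, y=5)
Total reachable: 36 (grid has 36 open cells total)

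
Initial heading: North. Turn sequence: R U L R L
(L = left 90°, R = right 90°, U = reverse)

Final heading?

Answer: Final heading: South

Derivation:
Start: North
  R (right (90° clockwise)) -> East
  U (U-turn (180°)) -> West
  L (left (90° counter-clockwise)) -> South
  R (right (90° clockwise)) -> West
  L (left (90° counter-clockwise)) -> South
Final: South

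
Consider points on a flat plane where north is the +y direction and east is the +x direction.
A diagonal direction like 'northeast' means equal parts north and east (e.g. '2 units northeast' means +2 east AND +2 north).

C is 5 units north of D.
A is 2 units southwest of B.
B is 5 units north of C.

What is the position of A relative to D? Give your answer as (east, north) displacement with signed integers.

Answer: A is at (east=-2, north=8) relative to D.

Derivation:
Place D at the origin (east=0, north=0).
  C is 5 units north of D: delta (east=+0, north=+5); C at (east=0, north=5).
  B is 5 units north of C: delta (east=+0, north=+5); B at (east=0, north=10).
  A is 2 units southwest of B: delta (east=-2, north=-2); A at (east=-2, north=8).
Therefore A relative to D: (east=-2, north=8).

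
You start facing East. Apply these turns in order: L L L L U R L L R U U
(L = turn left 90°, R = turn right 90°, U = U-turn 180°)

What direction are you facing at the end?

Answer: Final heading: West

Derivation:
Start: East
  L (left (90° counter-clockwise)) -> North
  L (left (90° counter-clockwise)) -> West
  L (left (90° counter-clockwise)) -> South
  L (left (90° counter-clockwise)) -> East
  U (U-turn (180°)) -> West
  R (right (90° clockwise)) -> North
  L (left (90° counter-clockwise)) -> West
  L (left (90° counter-clockwise)) -> South
  R (right (90° clockwise)) -> West
  U (U-turn (180°)) -> East
  U (U-turn (180°)) -> West
Final: West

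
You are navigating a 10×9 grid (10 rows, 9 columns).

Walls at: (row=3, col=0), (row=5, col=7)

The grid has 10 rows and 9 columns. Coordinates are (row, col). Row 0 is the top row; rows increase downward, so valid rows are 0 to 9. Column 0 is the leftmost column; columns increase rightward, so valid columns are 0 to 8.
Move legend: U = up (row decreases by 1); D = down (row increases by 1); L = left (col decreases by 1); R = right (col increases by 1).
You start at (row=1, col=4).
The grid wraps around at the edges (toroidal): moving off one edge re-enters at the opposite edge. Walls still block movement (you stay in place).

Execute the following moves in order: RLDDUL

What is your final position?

Answer: Final position: (row=2, col=3)

Derivation:
Start: (row=1, col=4)
  R (right): (row=1, col=4) -> (row=1, col=5)
  L (left): (row=1, col=5) -> (row=1, col=4)
  D (down): (row=1, col=4) -> (row=2, col=4)
  D (down): (row=2, col=4) -> (row=3, col=4)
  U (up): (row=3, col=4) -> (row=2, col=4)
  L (left): (row=2, col=4) -> (row=2, col=3)
Final: (row=2, col=3)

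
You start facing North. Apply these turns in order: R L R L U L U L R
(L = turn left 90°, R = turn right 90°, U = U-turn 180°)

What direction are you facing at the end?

Answer: Final heading: West

Derivation:
Start: North
  R (right (90° clockwise)) -> East
  L (left (90° counter-clockwise)) -> North
  R (right (90° clockwise)) -> East
  L (left (90° counter-clockwise)) -> North
  U (U-turn (180°)) -> South
  L (left (90° counter-clockwise)) -> East
  U (U-turn (180°)) -> West
  L (left (90° counter-clockwise)) -> South
  R (right (90° clockwise)) -> West
Final: West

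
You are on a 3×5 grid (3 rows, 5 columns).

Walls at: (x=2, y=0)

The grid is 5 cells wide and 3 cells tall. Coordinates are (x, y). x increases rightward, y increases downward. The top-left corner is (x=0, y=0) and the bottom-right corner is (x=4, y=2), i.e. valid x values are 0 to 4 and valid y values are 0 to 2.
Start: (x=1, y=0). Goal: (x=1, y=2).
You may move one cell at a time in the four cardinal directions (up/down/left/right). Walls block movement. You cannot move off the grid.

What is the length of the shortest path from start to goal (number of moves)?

Answer: Shortest path length: 2

Derivation:
BFS from (x=1, y=0) until reaching (x=1, y=2):
  Distance 0: (x=1, y=0)
  Distance 1: (x=0, y=0), (x=1, y=1)
  Distance 2: (x=0, y=1), (x=2, y=1), (x=1, y=2)  <- goal reached here
One shortest path (2 moves): (x=1, y=0) -> (x=1, y=1) -> (x=1, y=2)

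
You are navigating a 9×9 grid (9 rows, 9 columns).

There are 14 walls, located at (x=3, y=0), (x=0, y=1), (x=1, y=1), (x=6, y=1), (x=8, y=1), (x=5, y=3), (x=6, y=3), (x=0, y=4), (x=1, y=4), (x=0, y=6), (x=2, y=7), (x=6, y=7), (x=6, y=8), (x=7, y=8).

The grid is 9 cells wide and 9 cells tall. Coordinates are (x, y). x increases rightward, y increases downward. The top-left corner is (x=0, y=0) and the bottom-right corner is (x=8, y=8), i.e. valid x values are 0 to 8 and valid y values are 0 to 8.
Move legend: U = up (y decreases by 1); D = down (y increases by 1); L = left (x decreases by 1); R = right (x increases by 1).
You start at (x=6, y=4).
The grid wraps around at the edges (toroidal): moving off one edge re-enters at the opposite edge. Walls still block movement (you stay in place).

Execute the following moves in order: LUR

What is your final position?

Answer: Final position: (x=6, y=4)

Derivation:
Start: (x=6, y=4)
  L (left): (x=6, y=4) -> (x=5, y=4)
  U (up): blocked, stay at (x=5, y=4)
  R (right): (x=5, y=4) -> (x=6, y=4)
Final: (x=6, y=4)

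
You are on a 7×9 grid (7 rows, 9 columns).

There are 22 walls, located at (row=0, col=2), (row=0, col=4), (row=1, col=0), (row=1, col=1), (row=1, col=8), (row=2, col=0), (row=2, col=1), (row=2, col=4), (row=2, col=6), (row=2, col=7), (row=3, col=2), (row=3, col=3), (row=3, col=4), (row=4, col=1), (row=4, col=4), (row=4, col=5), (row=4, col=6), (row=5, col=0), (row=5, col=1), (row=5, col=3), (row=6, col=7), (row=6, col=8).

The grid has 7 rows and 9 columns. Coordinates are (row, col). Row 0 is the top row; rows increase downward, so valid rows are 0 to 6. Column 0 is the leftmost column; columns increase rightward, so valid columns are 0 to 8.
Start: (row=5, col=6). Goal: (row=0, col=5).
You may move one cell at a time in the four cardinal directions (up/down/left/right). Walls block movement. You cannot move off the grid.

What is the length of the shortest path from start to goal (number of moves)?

BFS from (row=5, col=6) until reaching (row=0, col=5):
  Distance 0: (row=5, col=6)
  Distance 1: (row=5, col=5), (row=5, col=7), (row=6, col=6)
  Distance 2: (row=4, col=7), (row=5, col=4), (row=5, col=8), (row=6, col=5)
  Distance 3: (row=3, col=7), (row=4, col=8), (row=6, col=4)
  Distance 4: (row=3, col=6), (row=3, col=8), (row=6, col=3)
  Distance 5: (row=2, col=8), (row=3, col=5), (row=6, col=2)
  Distance 6: (row=2, col=5), (row=5, col=2), (row=6, col=1)
  Distance 7: (row=1, col=5), (row=4, col=2), (row=6, col=0)
  Distance 8: (row=0, col=5), (row=1, col=4), (row=1, col=6), (row=4, col=3)  <- goal reached here
One shortest path (8 moves): (row=5, col=6) -> (row=5, col=7) -> (row=4, col=7) -> (row=3, col=7) -> (row=3, col=6) -> (row=3, col=5) -> (row=2, col=5) -> (row=1, col=5) -> (row=0, col=5)

Answer: Shortest path length: 8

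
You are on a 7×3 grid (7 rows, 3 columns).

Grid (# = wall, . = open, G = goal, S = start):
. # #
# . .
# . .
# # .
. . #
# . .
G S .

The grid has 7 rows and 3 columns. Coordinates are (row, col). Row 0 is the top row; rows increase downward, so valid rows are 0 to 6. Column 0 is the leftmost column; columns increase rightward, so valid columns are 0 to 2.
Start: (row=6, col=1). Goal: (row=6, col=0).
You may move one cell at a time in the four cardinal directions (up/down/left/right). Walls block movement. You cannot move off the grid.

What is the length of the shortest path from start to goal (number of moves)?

Answer: Shortest path length: 1

Derivation:
BFS from (row=6, col=1) until reaching (row=6, col=0):
  Distance 0: (row=6, col=1)
  Distance 1: (row=5, col=1), (row=6, col=0), (row=6, col=2)  <- goal reached here
One shortest path (1 moves): (row=6, col=1) -> (row=6, col=0)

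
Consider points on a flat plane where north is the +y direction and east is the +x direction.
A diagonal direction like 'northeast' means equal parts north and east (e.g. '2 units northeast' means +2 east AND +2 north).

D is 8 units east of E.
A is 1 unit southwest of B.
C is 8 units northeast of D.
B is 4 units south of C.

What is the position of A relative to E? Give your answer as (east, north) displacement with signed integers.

Answer: A is at (east=15, north=3) relative to E.

Derivation:
Place E at the origin (east=0, north=0).
  D is 8 units east of E: delta (east=+8, north=+0); D at (east=8, north=0).
  C is 8 units northeast of D: delta (east=+8, north=+8); C at (east=16, north=8).
  B is 4 units south of C: delta (east=+0, north=-4); B at (east=16, north=4).
  A is 1 unit southwest of B: delta (east=-1, north=-1); A at (east=15, north=3).
Therefore A relative to E: (east=15, north=3).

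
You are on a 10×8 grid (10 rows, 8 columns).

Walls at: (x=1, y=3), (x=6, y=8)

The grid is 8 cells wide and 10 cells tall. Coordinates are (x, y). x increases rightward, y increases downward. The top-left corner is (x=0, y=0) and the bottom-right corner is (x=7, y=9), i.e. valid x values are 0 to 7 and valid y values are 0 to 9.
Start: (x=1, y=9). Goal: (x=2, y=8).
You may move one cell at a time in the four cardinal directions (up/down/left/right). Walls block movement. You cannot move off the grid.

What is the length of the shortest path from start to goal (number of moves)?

BFS from (x=1, y=9) until reaching (x=2, y=8):
  Distance 0: (x=1, y=9)
  Distance 1: (x=1, y=8), (x=0, y=9), (x=2, y=9)
  Distance 2: (x=1, y=7), (x=0, y=8), (x=2, y=8), (x=3, y=9)  <- goal reached here
One shortest path (2 moves): (x=1, y=9) -> (x=2, y=9) -> (x=2, y=8)

Answer: Shortest path length: 2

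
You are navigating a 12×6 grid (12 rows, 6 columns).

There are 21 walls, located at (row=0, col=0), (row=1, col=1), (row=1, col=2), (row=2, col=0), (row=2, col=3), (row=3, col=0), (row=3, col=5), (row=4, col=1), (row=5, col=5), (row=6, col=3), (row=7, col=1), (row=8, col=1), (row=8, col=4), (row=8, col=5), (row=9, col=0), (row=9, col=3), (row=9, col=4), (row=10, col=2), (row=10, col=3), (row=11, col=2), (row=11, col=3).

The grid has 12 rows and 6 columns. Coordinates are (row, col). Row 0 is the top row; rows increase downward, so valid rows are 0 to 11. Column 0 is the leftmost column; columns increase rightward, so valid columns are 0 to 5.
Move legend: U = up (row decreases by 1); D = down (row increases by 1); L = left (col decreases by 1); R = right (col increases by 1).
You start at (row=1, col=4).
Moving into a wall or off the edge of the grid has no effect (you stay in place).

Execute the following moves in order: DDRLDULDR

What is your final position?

Answer: Final position: (row=4, col=3)

Derivation:
Start: (row=1, col=4)
  D (down): (row=1, col=4) -> (row=2, col=4)
  D (down): (row=2, col=4) -> (row=3, col=4)
  R (right): blocked, stay at (row=3, col=4)
  L (left): (row=3, col=4) -> (row=3, col=3)
  D (down): (row=3, col=3) -> (row=4, col=3)
  U (up): (row=4, col=3) -> (row=3, col=3)
  L (left): (row=3, col=3) -> (row=3, col=2)
  D (down): (row=3, col=2) -> (row=4, col=2)
  R (right): (row=4, col=2) -> (row=4, col=3)
Final: (row=4, col=3)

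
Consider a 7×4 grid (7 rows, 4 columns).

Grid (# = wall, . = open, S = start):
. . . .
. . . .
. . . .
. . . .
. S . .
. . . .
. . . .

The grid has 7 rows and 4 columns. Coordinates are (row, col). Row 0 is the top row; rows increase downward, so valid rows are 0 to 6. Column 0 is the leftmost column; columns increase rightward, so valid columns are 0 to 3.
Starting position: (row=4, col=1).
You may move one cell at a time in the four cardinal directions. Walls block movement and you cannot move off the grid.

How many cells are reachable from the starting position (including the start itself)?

BFS flood-fill from (row=4, col=1):
  Distance 0: (row=4, col=1)
  Distance 1: (row=3, col=1), (row=4, col=0), (row=4, col=2), (row=5, col=1)
  Distance 2: (row=2, col=1), (row=3, col=0), (row=3, col=2), (row=4, col=3), (row=5, col=0), (row=5, col=2), (row=6, col=1)
  Distance 3: (row=1, col=1), (row=2, col=0), (row=2, col=2), (row=3, col=3), (row=5, col=3), (row=6, col=0), (row=6, col=2)
  Distance 4: (row=0, col=1), (row=1, col=0), (row=1, col=2), (row=2, col=3), (row=6, col=3)
  Distance 5: (row=0, col=0), (row=0, col=2), (row=1, col=3)
  Distance 6: (row=0, col=3)
Total reachable: 28 (grid has 28 open cells total)

Answer: Reachable cells: 28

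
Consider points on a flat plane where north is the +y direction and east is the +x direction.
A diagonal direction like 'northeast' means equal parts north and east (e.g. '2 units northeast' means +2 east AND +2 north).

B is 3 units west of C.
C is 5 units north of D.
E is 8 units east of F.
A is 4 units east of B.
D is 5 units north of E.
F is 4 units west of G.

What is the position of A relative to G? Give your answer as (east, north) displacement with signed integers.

Place G at the origin (east=0, north=0).
  F is 4 units west of G: delta (east=-4, north=+0); F at (east=-4, north=0).
  E is 8 units east of F: delta (east=+8, north=+0); E at (east=4, north=0).
  D is 5 units north of E: delta (east=+0, north=+5); D at (east=4, north=5).
  C is 5 units north of D: delta (east=+0, north=+5); C at (east=4, north=10).
  B is 3 units west of C: delta (east=-3, north=+0); B at (east=1, north=10).
  A is 4 units east of B: delta (east=+4, north=+0); A at (east=5, north=10).
Therefore A relative to G: (east=5, north=10).

Answer: A is at (east=5, north=10) relative to G.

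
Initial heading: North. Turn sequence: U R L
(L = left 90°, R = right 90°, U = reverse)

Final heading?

Start: North
  U (U-turn (180°)) -> South
  R (right (90° clockwise)) -> West
  L (left (90° counter-clockwise)) -> South
Final: South

Answer: Final heading: South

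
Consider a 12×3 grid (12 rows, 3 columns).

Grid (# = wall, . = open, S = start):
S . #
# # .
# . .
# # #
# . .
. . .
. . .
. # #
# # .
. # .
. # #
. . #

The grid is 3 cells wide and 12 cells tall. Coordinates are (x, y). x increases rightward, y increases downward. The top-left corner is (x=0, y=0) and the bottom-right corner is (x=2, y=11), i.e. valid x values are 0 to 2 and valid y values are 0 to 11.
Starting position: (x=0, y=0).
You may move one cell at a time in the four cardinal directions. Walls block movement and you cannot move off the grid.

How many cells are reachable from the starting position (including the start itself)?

Answer: Reachable cells: 2

Derivation:
BFS flood-fill from (x=0, y=0):
  Distance 0: (x=0, y=0)
  Distance 1: (x=1, y=0)
Total reachable: 2 (grid has 20 open cells total)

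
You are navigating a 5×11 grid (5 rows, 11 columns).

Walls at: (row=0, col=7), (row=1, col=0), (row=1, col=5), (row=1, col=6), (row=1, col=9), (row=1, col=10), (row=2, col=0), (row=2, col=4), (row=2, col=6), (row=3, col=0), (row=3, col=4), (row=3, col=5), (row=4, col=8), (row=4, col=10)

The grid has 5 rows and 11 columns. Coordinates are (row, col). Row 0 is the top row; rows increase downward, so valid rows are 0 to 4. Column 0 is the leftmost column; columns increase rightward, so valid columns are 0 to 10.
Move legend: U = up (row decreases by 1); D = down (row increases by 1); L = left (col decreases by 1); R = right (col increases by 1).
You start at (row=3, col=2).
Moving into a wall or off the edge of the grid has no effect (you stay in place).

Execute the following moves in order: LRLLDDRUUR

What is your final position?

Answer: Final position: (row=2, col=3)

Derivation:
Start: (row=3, col=2)
  L (left): (row=3, col=2) -> (row=3, col=1)
  R (right): (row=3, col=1) -> (row=3, col=2)
  L (left): (row=3, col=2) -> (row=3, col=1)
  L (left): blocked, stay at (row=3, col=1)
  D (down): (row=3, col=1) -> (row=4, col=1)
  D (down): blocked, stay at (row=4, col=1)
  R (right): (row=4, col=1) -> (row=4, col=2)
  U (up): (row=4, col=2) -> (row=3, col=2)
  U (up): (row=3, col=2) -> (row=2, col=2)
  R (right): (row=2, col=2) -> (row=2, col=3)
Final: (row=2, col=3)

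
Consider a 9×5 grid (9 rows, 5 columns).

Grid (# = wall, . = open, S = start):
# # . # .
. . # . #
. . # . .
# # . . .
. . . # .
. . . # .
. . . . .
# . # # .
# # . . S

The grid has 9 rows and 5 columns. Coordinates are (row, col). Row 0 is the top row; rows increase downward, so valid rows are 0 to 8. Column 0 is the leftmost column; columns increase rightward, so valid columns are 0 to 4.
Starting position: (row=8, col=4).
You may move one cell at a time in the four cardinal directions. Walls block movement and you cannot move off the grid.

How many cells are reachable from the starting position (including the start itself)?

Answer: Reachable cells: 24

Derivation:
BFS flood-fill from (row=8, col=4):
  Distance 0: (row=8, col=4)
  Distance 1: (row=7, col=4), (row=8, col=3)
  Distance 2: (row=6, col=4), (row=8, col=2)
  Distance 3: (row=5, col=4), (row=6, col=3)
  Distance 4: (row=4, col=4), (row=6, col=2)
  Distance 5: (row=3, col=4), (row=5, col=2), (row=6, col=1)
  Distance 6: (row=2, col=4), (row=3, col=3), (row=4, col=2), (row=5, col=1), (row=6, col=0), (row=7, col=1)
  Distance 7: (row=2, col=3), (row=3, col=2), (row=4, col=1), (row=5, col=0)
  Distance 8: (row=1, col=3), (row=4, col=0)
Total reachable: 24 (grid has 30 open cells total)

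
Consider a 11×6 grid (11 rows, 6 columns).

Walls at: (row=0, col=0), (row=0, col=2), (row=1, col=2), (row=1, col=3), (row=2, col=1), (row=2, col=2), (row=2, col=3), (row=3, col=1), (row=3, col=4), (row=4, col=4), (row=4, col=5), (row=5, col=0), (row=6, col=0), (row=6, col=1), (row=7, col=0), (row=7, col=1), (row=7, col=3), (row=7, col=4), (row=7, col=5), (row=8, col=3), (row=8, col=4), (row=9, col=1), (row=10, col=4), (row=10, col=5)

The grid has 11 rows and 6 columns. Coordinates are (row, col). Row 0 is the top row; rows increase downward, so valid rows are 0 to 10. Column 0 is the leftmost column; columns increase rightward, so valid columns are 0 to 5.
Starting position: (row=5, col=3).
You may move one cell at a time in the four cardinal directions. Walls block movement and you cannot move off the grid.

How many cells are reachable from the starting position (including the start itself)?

Answer: Reachable cells: 34

Derivation:
BFS flood-fill from (row=5, col=3):
  Distance 0: (row=5, col=3)
  Distance 1: (row=4, col=3), (row=5, col=2), (row=5, col=4), (row=6, col=3)
  Distance 2: (row=3, col=3), (row=4, col=2), (row=5, col=1), (row=5, col=5), (row=6, col=2), (row=6, col=4)
  Distance 3: (row=3, col=2), (row=4, col=1), (row=6, col=5), (row=7, col=2)
  Distance 4: (row=4, col=0), (row=8, col=2)
  Distance 5: (row=3, col=0), (row=8, col=1), (row=9, col=2)
  Distance 6: (row=2, col=0), (row=8, col=0), (row=9, col=3), (row=10, col=2)
  Distance 7: (row=1, col=0), (row=9, col=0), (row=9, col=4), (row=10, col=1), (row=10, col=3)
  Distance 8: (row=1, col=1), (row=9, col=5), (row=10, col=0)
  Distance 9: (row=0, col=1), (row=8, col=5)
Total reachable: 34 (grid has 42 open cells total)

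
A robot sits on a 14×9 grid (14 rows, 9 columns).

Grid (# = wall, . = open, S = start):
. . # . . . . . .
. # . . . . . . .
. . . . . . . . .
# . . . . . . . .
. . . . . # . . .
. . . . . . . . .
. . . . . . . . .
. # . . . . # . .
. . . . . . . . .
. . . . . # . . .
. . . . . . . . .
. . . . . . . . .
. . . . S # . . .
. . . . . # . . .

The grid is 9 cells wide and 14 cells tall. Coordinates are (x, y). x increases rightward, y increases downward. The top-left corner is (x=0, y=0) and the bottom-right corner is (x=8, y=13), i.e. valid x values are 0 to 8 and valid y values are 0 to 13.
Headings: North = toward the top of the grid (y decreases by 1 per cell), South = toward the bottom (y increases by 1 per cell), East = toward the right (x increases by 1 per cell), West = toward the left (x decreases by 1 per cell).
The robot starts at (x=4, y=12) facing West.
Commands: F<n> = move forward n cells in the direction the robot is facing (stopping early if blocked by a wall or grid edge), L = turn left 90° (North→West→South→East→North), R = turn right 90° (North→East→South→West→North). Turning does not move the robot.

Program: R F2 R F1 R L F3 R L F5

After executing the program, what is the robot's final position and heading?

Start: (x=4, y=12), facing West
  R: turn right, now facing North
  F2: move forward 2, now at (x=4, y=10)
  R: turn right, now facing East
  F1: move forward 1, now at (x=5, y=10)
  R: turn right, now facing South
  L: turn left, now facing East
  F3: move forward 3, now at (x=8, y=10)
  R: turn right, now facing South
  L: turn left, now facing East
  F5: move forward 0/5 (blocked), now at (x=8, y=10)
Final: (x=8, y=10), facing East

Answer: Final position: (x=8, y=10), facing East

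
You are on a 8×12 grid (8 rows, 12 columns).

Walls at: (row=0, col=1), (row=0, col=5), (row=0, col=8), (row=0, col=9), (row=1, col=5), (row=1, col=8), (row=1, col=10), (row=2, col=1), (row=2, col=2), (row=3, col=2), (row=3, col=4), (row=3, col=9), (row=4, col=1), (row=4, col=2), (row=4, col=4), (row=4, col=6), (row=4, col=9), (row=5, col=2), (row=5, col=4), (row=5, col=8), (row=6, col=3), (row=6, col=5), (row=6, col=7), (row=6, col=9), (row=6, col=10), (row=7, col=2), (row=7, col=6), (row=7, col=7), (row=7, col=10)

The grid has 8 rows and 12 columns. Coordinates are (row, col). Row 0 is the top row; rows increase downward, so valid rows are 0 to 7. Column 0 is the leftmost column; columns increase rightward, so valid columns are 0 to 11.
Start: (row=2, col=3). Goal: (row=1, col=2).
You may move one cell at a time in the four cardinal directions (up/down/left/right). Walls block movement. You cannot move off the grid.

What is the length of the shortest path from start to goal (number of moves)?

BFS from (row=2, col=3) until reaching (row=1, col=2):
  Distance 0: (row=2, col=3)
  Distance 1: (row=1, col=3), (row=2, col=4), (row=3, col=3)
  Distance 2: (row=0, col=3), (row=1, col=2), (row=1, col=4), (row=2, col=5), (row=4, col=3)  <- goal reached here
One shortest path (2 moves): (row=2, col=3) -> (row=1, col=3) -> (row=1, col=2)

Answer: Shortest path length: 2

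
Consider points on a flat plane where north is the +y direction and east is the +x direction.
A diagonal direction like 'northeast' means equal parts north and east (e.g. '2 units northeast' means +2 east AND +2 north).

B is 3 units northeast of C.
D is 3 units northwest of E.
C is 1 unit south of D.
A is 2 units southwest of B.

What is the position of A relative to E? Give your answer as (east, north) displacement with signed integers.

Place E at the origin (east=0, north=0).
  D is 3 units northwest of E: delta (east=-3, north=+3); D at (east=-3, north=3).
  C is 1 unit south of D: delta (east=+0, north=-1); C at (east=-3, north=2).
  B is 3 units northeast of C: delta (east=+3, north=+3); B at (east=0, north=5).
  A is 2 units southwest of B: delta (east=-2, north=-2); A at (east=-2, north=3).
Therefore A relative to E: (east=-2, north=3).

Answer: A is at (east=-2, north=3) relative to E.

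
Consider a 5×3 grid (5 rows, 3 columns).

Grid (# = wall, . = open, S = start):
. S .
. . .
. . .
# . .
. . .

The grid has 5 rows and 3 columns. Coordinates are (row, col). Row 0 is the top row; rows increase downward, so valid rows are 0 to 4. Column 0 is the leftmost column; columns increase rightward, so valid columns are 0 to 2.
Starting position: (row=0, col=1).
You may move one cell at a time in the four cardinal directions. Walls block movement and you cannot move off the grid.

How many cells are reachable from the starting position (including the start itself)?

BFS flood-fill from (row=0, col=1):
  Distance 0: (row=0, col=1)
  Distance 1: (row=0, col=0), (row=0, col=2), (row=1, col=1)
  Distance 2: (row=1, col=0), (row=1, col=2), (row=2, col=1)
  Distance 3: (row=2, col=0), (row=2, col=2), (row=3, col=1)
  Distance 4: (row=3, col=2), (row=4, col=1)
  Distance 5: (row=4, col=0), (row=4, col=2)
Total reachable: 14 (grid has 14 open cells total)

Answer: Reachable cells: 14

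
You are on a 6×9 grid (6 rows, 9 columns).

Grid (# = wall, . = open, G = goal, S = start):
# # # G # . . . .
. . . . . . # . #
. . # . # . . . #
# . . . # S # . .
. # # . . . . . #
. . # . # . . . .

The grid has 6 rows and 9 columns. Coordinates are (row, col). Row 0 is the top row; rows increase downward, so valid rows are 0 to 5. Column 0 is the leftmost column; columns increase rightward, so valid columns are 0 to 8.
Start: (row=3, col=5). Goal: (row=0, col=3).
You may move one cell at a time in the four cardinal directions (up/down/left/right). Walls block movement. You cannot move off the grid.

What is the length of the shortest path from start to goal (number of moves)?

Answer: Shortest path length: 5

Derivation:
BFS from (row=3, col=5) until reaching (row=0, col=3):
  Distance 0: (row=3, col=5)
  Distance 1: (row=2, col=5), (row=4, col=5)
  Distance 2: (row=1, col=5), (row=2, col=6), (row=4, col=4), (row=4, col=6), (row=5, col=5)
  Distance 3: (row=0, col=5), (row=1, col=4), (row=2, col=7), (row=4, col=3), (row=4, col=7), (row=5, col=6)
  Distance 4: (row=0, col=6), (row=1, col=3), (row=1, col=7), (row=3, col=3), (row=3, col=7), (row=5, col=3), (row=5, col=7)
  Distance 5: (row=0, col=3), (row=0, col=7), (row=1, col=2), (row=2, col=3), (row=3, col=2), (row=3, col=8), (row=5, col=8)  <- goal reached here
One shortest path (5 moves): (row=3, col=5) -> (row=2, col=5) -> (row=1, col=5) -> (row=1, col=4) -> (row=1, col=3) -> (row=0, col=3)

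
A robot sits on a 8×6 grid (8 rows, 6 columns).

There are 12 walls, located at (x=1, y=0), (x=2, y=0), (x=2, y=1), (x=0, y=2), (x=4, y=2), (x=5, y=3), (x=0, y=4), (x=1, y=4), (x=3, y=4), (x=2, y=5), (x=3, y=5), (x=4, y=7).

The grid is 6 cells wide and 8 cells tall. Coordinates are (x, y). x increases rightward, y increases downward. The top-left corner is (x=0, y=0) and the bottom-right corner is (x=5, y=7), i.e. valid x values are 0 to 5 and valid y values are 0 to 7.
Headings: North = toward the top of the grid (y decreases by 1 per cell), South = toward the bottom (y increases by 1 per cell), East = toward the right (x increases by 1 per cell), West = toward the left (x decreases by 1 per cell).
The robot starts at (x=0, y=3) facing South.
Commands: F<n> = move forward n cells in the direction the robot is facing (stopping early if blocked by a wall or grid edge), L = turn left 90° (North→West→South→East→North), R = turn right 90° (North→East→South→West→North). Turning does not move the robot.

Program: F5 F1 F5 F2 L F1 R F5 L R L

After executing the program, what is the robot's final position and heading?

Start: (x=0, y=3), facing South
  F5: move forward 0/5 (blocked), now at (x=0, y=3)
  F1: move forward 0/1 (blocked), now at (x=0, y=3)
  F5: move forward 0/5 (blocked), now at (x=0, y=3)
  F2: move forward 0/2 (blocked), now at (x=0, y=3)
  L: turn left, now facing East
  F1: move forward 1, now at (x=1, y=3)
  R: turn right, now facing South
  F5: move forward 0/5 (blocked), now at (x=1, y=3)
  L: turn left, now facing East
  R: turn right, now facing South
  L: turn left, now facing East
Final: (x=1, y=3), facing East

Answer: Final position: (x=1, y=3), facing East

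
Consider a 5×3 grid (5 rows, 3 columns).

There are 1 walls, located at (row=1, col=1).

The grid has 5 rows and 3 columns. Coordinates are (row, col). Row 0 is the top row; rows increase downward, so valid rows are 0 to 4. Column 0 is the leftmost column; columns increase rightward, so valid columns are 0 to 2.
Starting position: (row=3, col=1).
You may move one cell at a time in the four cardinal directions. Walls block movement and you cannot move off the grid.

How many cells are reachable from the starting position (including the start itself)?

BFS flood-fill from (row=3, col=1):
  Distance 0: (row=3, col=1)
  Distance 1: (row=2, col=1), (row=3, col=0), (row=3, col=2), (row=4, col=1)
  Distance 2: (row=2, col=0), (row=2, col=2), (row=4, col=0), (row=4, col=2)
  Distance 3: (row=1, col=0), (row=1, col=2)
  Distance 4: (row=0, col=0), (row=0, col=2)
  Distance 5: (row=0, col=1)
Total reachable: 14 (grid has 14 open cells total)

Answer: Reachable cells: 14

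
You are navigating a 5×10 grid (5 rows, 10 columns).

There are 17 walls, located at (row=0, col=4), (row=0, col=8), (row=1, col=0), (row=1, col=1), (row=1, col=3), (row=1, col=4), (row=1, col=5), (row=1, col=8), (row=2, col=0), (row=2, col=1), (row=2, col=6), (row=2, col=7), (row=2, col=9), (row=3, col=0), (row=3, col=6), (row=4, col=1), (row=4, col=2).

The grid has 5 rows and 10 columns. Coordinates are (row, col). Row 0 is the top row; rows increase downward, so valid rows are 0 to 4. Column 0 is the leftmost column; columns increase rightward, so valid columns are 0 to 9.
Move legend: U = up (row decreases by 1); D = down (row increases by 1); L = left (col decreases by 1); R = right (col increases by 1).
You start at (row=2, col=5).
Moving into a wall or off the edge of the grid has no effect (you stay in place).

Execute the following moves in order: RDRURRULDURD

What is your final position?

Answer: Final position: (row=3, col=5)

Derivation:
Start: (row=2, col=5)
  R (right): blocked, stay at (row=2, col=5)
  D (down): (row=2, col=5) -> (row=3, col=5)
  R (right): blocked, stay at (row=3, col=5)
  U (up): (row=3, col=5) -> (row=2, col=5)
  R (right): blocked, stay at (row=2, col=5)
  R (right): blocked, stay at (row=2, col=5)
  U (up): blocked, stay at (row=2, col=5)
  L (left): (row=2, col=5) -> (row=2, col=4)
  D (down): (row=2, col=4) -> (row=3, col=4)
  U (up): (row=3, col=4) -> (row=2, col=4)
  R (right): (row=2, col=4) -> (row=2, col=5)
  D (down): (row=2, col=5) -> (row=3, col=5)
Final: (row=3, col=5)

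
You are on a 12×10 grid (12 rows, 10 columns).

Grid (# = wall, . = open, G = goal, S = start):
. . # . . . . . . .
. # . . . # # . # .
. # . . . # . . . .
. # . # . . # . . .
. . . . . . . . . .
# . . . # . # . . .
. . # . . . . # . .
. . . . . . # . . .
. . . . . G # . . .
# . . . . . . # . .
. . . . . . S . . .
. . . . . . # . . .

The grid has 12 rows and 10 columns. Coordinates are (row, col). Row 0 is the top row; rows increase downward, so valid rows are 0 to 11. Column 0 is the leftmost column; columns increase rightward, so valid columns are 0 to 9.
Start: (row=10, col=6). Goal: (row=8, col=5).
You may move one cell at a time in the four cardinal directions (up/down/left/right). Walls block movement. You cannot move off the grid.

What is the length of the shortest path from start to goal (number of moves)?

Answer: Shortest path length: 3

Derivation:
BFS from (row=10, col=6) until reaching (row=8, col=5):
  Distance 0: (row=10, col=6)
  Distance 1: (row=9, col=6), (row=10, col=5), (row=10, col=7)
  Distance 2: (row=9, col=5), (row=10, col=4), (row=10, col=8), (row=11, col=5), (row=11, col=7)
  Distance 3: (row=8, col=5), (row=9, col=4), (row=9, col=8), (row=10, col=3), (row=10, col=9), (row=11, col=4), (row=11, col=8)  <- goal reached here
One shortest path (3 moves): (row=10, col=6) -> (row=10, col=5) -> (row=9, col=5) -> (row=8, col=5)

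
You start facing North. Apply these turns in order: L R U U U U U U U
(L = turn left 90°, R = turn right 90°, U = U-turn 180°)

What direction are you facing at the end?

Answer: Final heading: South

Derivation:
Start: North
  L (left (90° counter-clockwise)) -> West
  R (right (90° clockwise)) -> North
  U (U-turn (180°)) -> South
  U (U-turn (180°)) -> North
  U (U-turn (180°)) -> South
  U (U-turn (180°)) -> North
  U (U-turn (180°)) -> South
  U (U-turn (180°)) -> North
  U (U-turn (180°)) -> South
Final: South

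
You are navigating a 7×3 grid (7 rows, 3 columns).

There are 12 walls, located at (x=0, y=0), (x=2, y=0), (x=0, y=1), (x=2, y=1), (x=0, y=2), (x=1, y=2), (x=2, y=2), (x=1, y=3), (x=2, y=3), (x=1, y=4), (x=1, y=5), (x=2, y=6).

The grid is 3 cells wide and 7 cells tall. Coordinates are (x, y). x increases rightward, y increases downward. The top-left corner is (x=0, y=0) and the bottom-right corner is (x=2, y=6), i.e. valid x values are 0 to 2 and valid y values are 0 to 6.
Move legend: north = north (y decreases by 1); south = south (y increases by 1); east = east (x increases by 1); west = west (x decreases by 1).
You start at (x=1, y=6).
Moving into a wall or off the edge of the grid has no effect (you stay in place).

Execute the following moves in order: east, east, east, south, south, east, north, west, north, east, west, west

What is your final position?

Answer: Final position: (x=0, y=5)

Derivation:
Start: (x=1, y=6)
  [×3]east (east): blocked, stay at (x=1, y=6)
  south (south): blocked, stay at (x=1, y=6)
  south (south): blocked, stay at (x=1, y=6)
  east (east): blocked, stay at (x=1, y=6)
  north (north): blocked, stay at (x=1, y=6)
  west (west): (x=1, y=6) -> (x=0, y=6)
  north (north): (x=0, y=6) -> (x=0, y=5)
  east (east): blocked, stay at (x=0, y=5)
  west (west): blocked, stay at (x=0, y=5)
  west (west): blocked, stay at (x=0, y=5)
Final: (x=0, y=5)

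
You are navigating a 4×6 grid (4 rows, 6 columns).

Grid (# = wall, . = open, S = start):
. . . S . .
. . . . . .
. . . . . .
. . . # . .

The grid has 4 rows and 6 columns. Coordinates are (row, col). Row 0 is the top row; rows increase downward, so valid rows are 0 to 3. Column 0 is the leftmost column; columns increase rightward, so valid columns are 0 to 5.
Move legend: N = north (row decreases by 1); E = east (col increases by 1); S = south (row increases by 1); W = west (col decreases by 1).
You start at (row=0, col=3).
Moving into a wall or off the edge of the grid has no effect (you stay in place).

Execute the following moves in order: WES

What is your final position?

Start: (row=0, col=3)
  W (west): (row=0, col=3) -> (row=0, col=2)
  E (east): (row=0, col=2) -> (row=0, col=3)
  S (south): (row=0, col=3) -> (row=1, col=3)
Final: (row=1, col=3)

Answer: Final position: (row=1, col=3)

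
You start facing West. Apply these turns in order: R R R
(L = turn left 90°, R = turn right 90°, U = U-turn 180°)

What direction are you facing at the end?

Answer: Final heading: South

Derivation:
Start: West
  R (right (90° clockwise)) -> North
  R (right (90° clockwise)) -> East
  R (right (90° clockwise)) -> South
Final: South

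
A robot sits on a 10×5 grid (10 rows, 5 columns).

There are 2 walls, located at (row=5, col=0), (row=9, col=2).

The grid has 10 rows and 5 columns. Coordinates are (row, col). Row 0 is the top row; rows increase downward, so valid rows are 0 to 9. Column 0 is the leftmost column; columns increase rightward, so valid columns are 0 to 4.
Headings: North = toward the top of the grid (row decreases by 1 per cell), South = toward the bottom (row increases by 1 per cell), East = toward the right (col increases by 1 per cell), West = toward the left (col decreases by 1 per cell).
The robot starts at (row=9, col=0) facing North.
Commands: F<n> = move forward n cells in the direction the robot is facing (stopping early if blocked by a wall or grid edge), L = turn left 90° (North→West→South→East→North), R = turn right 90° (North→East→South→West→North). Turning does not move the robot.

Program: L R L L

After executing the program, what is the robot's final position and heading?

Answer: Final position: (row=9, col=0), facing South

Derivation:
Start: (row=9, col=0), facing North
  L: turn left, now facing West
  R: turn right, now facing North
  L: turn left, now facing West
  L: turn left, now facing South
Final: (row=9, col=0), facing South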